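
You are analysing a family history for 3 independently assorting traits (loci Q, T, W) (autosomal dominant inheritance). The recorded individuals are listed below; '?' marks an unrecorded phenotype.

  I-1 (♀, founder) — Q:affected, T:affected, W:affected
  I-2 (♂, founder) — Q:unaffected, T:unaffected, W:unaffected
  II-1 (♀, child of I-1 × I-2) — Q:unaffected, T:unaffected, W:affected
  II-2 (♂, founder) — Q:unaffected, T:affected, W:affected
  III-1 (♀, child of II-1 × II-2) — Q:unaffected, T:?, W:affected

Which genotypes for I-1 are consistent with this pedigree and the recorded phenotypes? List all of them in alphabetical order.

Q/I-1 aff ·: Qq
Q/I-2 un ·: qq
Q/II-1 un I-1×I-2: qq
Q/II-2 un ·: qq
Q/III-1 un II-1×II-2: qq
⇒ Q over [I-1,I-2,II-1,II-2,III-1]: 1 consistent
T/I-1 aff ·: Tt
T/I-2 un ·: tt
T/II-1 un I-1×I-2: tt
T/II-2 aff ·: Tt|TT
T/III-1 ? II-1×II-2: tt|Tt
⇒ T over [I-1,I-2,II-1,II-2,III-1]: 3 consistent
W/I-1 aff ·: Ww|WW
W/I-2 un ·: ww
W/II-1 aff I-1×I-2: Ww
W/II-2 aff ·: Ww|WW
W/III-1 aff II-1×II-2: Ww|WW
⇒ W over [I-1,I-2,II-1,II-2,III-1]: 8 consistent

I-1 ∈ {Qq Tt WW, Qq Tt Ww}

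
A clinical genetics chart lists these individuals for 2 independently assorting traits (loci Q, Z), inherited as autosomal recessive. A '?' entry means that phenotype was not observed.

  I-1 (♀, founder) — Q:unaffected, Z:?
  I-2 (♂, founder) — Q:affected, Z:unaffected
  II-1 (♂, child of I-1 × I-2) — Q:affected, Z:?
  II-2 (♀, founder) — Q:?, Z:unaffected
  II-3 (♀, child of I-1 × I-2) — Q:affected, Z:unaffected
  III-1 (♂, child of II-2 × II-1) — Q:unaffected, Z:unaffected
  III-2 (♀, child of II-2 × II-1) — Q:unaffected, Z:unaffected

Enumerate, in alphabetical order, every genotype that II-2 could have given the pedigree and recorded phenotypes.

II-2 ∈ {QQ ZZ, QQ Zz, Qq ZZ, Qq Zz}

Q/I-1 un ·: Qq
Q/I-2 aff ·: qq
Q/II-1 aff I-1×I-2: qq
Q/II-2 ? ·: QQ|Qq
Q/II-3 aff I-1×I-2: qq
Q/III-1 un II-2×II-1: Qq
Q/III-2 un II-2×II-1: Qq
⇒ Q over [I-1,I-2,II-1,II-2,II-3,III-1,III-2]: 2 consistent
Z/I-1 ? ·: ZZ|Zz|zz
Z/I-2 un ·: ZZ|Zz
Z/II-1 ? I-1×I-2: ZZ|Zz|zz
Z/II-2 un ·: ZZ|Zz
Z/II-3 un I-1×I-2: ZZ|Zz
Z/III-1 un II-2×II-1: ZZ|Zz
Z/III-2 un II-2×II-1: ZZ|Zz
⇒ Z over [I-1,I-2,II-1,II-2,II-3,III-1,III-2]: 105 consistent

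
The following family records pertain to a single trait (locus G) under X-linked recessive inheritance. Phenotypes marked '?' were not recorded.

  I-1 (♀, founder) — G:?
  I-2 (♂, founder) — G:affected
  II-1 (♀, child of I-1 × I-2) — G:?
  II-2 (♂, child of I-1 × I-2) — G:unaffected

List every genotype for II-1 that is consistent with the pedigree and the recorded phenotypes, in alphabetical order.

II-1 ∈ {X^GX^g, X^gX^g}

G/I-1 ? ·: X^GX^G|X^GX^g
G/I-2 aff ·: X^gY
G/II-1 ? I-1×I-2: X^GX^g|X^gX^g
G/II-2 un I-1×I-2: X^GY
⇒ G over [I-1,I-2,II-1,II-2]: 3 consistent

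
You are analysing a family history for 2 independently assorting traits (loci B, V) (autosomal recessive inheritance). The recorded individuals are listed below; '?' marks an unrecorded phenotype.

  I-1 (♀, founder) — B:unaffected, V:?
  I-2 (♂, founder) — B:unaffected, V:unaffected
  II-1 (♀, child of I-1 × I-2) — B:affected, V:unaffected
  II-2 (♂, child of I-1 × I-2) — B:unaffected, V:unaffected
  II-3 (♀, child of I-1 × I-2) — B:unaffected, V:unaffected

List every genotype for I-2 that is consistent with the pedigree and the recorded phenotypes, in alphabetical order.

I-2 ∈ {Bb VV, Bb Vv}

B/I-1 un ·: Bb
B/I-2 un ·: Bb
B/II-1 aff I-1×I-2: bb
B/II-2 un I-1×I-2: BB|Bb
B/II-3 un I-1×I-2: BB|Bb
⇒ B over [I-1,I-2,II-1,II-2,II-3]: 4 consistent
V/I-1 ? ·: VV|Vv|vv
V/I-2 un ·: VV|Vv
V/II-1 un I-1×I-2: VV|Vv
V/II-2 un I-1×I-2: VV|Vv
V/II-3 un I-1×I-2: VV|Vv
⇒ V over [I-1,I-2,II-1,II-2,II-3]: 27 consistent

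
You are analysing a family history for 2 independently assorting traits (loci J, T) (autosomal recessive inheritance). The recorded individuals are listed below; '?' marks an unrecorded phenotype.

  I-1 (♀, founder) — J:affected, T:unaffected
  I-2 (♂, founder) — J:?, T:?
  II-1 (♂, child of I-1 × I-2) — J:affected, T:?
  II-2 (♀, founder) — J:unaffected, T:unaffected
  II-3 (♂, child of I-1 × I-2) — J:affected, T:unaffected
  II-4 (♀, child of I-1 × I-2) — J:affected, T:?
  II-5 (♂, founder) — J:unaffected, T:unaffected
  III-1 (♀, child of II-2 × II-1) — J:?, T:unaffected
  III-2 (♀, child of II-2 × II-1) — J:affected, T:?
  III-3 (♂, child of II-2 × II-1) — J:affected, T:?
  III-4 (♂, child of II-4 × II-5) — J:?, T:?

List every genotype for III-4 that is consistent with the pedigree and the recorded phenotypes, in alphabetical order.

III-4 ∈ {Jj TT, Jj Tt, Jj tt, jj TT, jj Tt, jj tt}

J/I-1 aff ·: jj
J/I-2 ? ·: Jj|jj
J/II-1 aff I-1×I-2: jj
J/II-2 un ·: Jj
J/II-3 aff I-1×I-2: jj
J/II-4 aff I-1×I-2: jj
J/II-5 un ·: JJ|Jj
J/III-1 ? II-2×II-1: Jj|jj
J/III-2 aff II-2×II-1: jj
J/III-3 aff II-2×II-1: jj
J/III-4 ? II-4×II-5: Jj|jj
⇒ J over [I-1,I-2,II-1,II-2,II-3,II-4,II-5,III-1,III-2,III-3,III-4]: 12 consistent
T/I-1 un ·: TT|Tt
T/I-2 ? ·: TT|Tt|tt
T/II-1 ? I-1×I-2: TT|Tt|tt
T/II-2 un ·: TT|Tt
T/II-3 un I-1×I-2: TT|Tt
T/II-4 ? I-1×I-2: TT|Tt|tt
T/II-5 un ·: TT|Tt
T/III-1 un II-2×II-1: TT|Tt
T/III-2 ? II-2×II-1: TT|Tt|tt
T/III-3 ? II-2×II-1: TT|Tt|tt
T/III-4 ? II-4×II-5: TT|Tt|tt
⇒ T over [I-1,I-2,II-1,II-2,II-3,II-4,II-5,III-1,III-2,III-3,III-4]: 2405 consistent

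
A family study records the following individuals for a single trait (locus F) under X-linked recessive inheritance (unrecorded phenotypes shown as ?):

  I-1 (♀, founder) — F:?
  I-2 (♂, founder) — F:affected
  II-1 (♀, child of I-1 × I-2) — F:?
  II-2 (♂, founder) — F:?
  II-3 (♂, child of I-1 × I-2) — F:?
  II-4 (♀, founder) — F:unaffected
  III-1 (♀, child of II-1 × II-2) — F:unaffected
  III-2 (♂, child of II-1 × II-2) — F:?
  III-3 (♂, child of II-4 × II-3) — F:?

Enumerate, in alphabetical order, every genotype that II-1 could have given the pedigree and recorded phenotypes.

F/I-1 ? ·: X^FX^F|X^FX^f|X^fX^f
F/I-2 aff ·: X^fY
F/II-1 ? I-1×I-2: X^FX^f|X^fX^f
F/II-2 ? ·: X^FY|X^fY
F/II-3 ? I-1×I-2: X^FY|X^fY
F/II-4 un ·: X^FX^F|X^FX^f
F/III-1 un II-1×II-2: X^FX^F|X^FX^f
F/III-2 ? II-1×II-2: X^FY|X^fY
F/III-3 ? II-4×II-3: X^FY|X^fY
⇒ F over [I-1,I-2,II-1,II-2,II-3,II-4,III-1,III-2,III-3]: 63 consistent

II-1 ∈ {X^FX^f, X^fX^f}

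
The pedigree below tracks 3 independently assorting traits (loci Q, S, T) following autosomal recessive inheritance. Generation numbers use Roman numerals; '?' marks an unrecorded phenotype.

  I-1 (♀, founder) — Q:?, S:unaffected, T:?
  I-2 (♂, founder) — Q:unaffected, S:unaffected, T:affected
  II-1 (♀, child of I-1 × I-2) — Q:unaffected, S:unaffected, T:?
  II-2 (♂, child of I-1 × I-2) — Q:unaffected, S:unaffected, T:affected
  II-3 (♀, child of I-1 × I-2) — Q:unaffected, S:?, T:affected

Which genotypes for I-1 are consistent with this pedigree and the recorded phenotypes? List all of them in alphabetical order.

I-1 ∈ {QQ SS Tt, QQ SS tt, QQ Ss Tt, QQ Ss tt, Qq SS Tt, Qq SS tt, Qq Ss Tt, Qq Ss tt, qq SS Tt, qq SS tt, qq Ss Tt, qq Ss tt}

Q/I-1 ? ·: QQ|Qq|qq
Q/I-2 un ·: QQ|Qq
Q/II-1 un I-1×I-2: QQ|Qq
Q/II-2 un I-1×I-2: QQ|Qq
Q/II-3 un I-1×I-2: QQ|Qq
⇒ Q over [I-1,I-2,II-1,II-2,II-3]: 27 consistent
S/I-1 un ·: SS|Ss
S/I-2 un ·: SS|Ss
S/II-1 un I-1×I-2: SS|Ss
S/II-2 un I-1×I-2: SS|Ss
S/II-3 ? I-1×I-2: SS|Ss|ss
⇒ S over [I-1,I-2,II-1,II-2,II-3]: 29 consistent
T/I-1 ? ·: Tt|tt
T/I-2 aff ·: tt
T/II-1 ? I-1×I-2: Tt|tt
T/II-2 aff I-1×I-2: tt
T/II-3 aff I-1×I-2: tt
⇒ T over [I-1,I-2,II-1,II-2,II-3]: 3 consistent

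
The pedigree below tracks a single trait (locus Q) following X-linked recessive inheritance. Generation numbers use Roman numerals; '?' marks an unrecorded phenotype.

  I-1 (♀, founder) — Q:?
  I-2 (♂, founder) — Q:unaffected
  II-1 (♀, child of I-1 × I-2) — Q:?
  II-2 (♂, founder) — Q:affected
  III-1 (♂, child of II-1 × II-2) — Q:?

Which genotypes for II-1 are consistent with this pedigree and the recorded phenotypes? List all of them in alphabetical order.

II-1 ∈ {X^QX^Q, X^QX^q}

Q/I-1 ? ·: X^QX^Q|X^QX^q|X^qX^q
Q/I-2 un ·: X^QY
Q/II-1 ? I-1×I-2: X^QX^Q|X^QX^q
Q/II-2 aff ·: X^qY
Q/III-1 ? II-1×II-2: X^QY|X^qY
⇒ Q over [I-1,I-2,II-1,II-2,III-1]: 6 consistent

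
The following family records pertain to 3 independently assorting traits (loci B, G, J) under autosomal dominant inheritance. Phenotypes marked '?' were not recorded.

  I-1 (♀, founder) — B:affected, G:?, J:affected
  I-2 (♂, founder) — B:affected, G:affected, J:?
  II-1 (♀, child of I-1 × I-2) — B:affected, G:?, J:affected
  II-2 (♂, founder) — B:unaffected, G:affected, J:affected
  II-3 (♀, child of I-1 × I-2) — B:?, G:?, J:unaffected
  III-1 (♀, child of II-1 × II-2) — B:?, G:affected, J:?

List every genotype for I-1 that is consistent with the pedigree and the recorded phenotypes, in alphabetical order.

B/I-1 aff ·: Bb|BB
B/I-2 aff ·: Bb|BB
B/II-1 aff I-1×I-2: Bb|BB
B/II-2 un ·: bb
B/II-3 ? I-1×I-2: bb|Bb|BB
B/III-1 ? II-1×II-2: bb|Bb
⇒ B over [I-1,I-2,II-1,II-2,II-3,III-1]: 22 consistent
G/I-1 ? ·: gg|Gg|GG
G/I-2 aff ·: Gg|GG
G/II-1 ? I-1×I-2: gg|Gg|GG
G/II-2 aff ·: Gg|GG
G/II-3 ? I-1×I-2: gg|Gg|GG
G/III-1 aff II-1×II-2: Gg|GG
⇒ G over [I-1,I-2,II-1,II-2,II-3,III-1]: 74 consistent
J/I-1 aff ·: Jj
J/I-2 ? ·: jj|Jj
J/II-1 aff I-1×I-2: Jj|JJ
J/II-2 aff ·: Jj|JJ
J/II-3 un I-1×I-2: jj
J/III-1 ? II-1×II-2: jj|Jj|JJ
⇒ J over [I-1,I-2,II-1,II-2,II-3,III-1]: 13 consistent

I-1 ∈ {BB GG Jj, BB Gg Jj, BB gg Jj, Bb GG Jj, Bb Gg Jj, Bb gg Jj}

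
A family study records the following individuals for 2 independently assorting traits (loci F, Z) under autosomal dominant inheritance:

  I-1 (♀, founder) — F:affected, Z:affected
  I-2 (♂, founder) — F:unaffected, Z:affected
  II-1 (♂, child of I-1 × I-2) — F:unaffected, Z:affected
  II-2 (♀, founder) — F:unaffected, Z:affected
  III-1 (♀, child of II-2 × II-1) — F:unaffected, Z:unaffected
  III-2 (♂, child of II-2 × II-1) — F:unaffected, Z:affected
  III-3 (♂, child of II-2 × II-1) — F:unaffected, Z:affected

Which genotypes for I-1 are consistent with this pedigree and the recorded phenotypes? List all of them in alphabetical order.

I-1 ∈ {Ff ZZ, Ff Zz}

F/I-1 aff ·: Ff
F/I-2 un ·: ff
F/II-1 un I-1×I-2: ff
F/II-2 un ·: ff
F/III-1 un II-2×II-1: ff
F/III-2 un II-2×II-1: ff
F/III-3 un II-2×II-1: ff
⇒ F over [I-1,I-2,II-1,II-2,III-1,III-2,III-3]: 1 consistent
Z/I-1 aff ·: Zz|ZZ
Z/I-2 aff ·: Zz|ZZ
Z/II-1 aff I-1×I-2: Zz
Z/II-2 aff ·: Zz
Z/III-1 un II-2×II-1: zz
Z/III-2 aff II-2×II-1: Zz|ZZ
Z/III-3 aff II-2×II-1: Zz|ZZ
⇒ Z over [I-1,I-2,II-1,II-2,III-1,III-2,III-3]: 12 consistent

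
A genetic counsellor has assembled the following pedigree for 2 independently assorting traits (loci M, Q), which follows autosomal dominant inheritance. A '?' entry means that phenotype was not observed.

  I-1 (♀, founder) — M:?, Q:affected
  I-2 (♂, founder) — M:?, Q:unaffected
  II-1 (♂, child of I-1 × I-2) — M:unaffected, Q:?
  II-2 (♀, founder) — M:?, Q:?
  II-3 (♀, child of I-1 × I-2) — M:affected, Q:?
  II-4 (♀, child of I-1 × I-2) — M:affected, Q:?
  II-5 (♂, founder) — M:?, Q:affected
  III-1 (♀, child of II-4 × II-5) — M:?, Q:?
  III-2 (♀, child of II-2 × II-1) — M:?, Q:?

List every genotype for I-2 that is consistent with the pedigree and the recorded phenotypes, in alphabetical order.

M/I-1 ? ·: mm|Mm
M/I-2 ? ·: mm|Mm
M/II-1 un I-1×I-2: mm
M/II-2 ? ·: mm|Mm|MM
M/II-3 aff I-1×I-2: Mm|MM
M/II-4 aff I-1×I-2: Mm|MM
M/II-5 ? ·: mm|Mm|MM
M/III-1 ? II-4×II-5: mm|Mm|MM
M/III-2 ? II-2×II-1: mm|Mm
⇒ M over [I-1,I-2,II-1,II-2,II-3,II-4,II-5,III-1,III-2]: 144 consistent
Q/I-1 aff ·: Qq|QQ
Q/I-2 un ·: qq
Q/II-1 ? I-1×I-2: qq|Qq
Q/II-2 ? ·: qq|Qq|QQ
Q/II-3 ? I-1×I-2: qq|Qq
Q/II-4 ? I-1×I-2: qq|Qq
Q/II-5 aff ·: Qq|QQ
Q/III-1 ? II-4×II-5: qq|Qq|QQ
Q/III-2 ? II-2×II-1: qq|Qq|QQ
⇒ Q over [I-1,I-2,II-1,II-2,II-3,II-4,II-5,III-1,III-2]: 211 consistent

I-2 ∈ {Mm qq, mm qq}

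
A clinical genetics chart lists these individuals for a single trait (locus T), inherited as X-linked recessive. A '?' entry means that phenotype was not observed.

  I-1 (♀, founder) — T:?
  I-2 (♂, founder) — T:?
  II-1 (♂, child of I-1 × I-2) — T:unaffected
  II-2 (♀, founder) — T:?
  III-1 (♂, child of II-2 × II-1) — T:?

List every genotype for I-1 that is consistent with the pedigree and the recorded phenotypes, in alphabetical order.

I-1 ∈ {X^TX^T, X^TX^t}

T/I-1 ? ·: X^TX^T|X^TX^t
T/I-2 ? ·: X^TY|X^tY
T/II-1 un I-1×I-2: X^TY
T/II-2 ? ·: X^TX^T|X^TX^t|X^tX^t
T/III-1 ? II-2×II-1: X^TY|X^tY
⇒ T over [I-1,I-2,II-1,II-2,III-1]: 16 consistent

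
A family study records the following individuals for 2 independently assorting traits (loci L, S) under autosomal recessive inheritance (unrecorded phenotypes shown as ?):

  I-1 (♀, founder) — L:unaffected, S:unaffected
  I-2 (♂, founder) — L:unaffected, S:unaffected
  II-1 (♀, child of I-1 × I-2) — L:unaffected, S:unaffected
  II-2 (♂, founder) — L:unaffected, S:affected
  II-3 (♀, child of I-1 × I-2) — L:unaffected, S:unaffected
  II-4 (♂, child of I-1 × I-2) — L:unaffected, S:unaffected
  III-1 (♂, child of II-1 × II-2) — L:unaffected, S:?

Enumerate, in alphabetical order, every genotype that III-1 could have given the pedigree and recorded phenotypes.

L/I-1 un ·: LL|Ll
L/I-2 un ·: LL|Ll
L/II-1 un I-1×I-2: LL|Ll
L/II-2 un ·: LL|Ll
L/II-3 un I-1×I-2: LL|Ll
L/II-4 un I-1×I-2: LL|Ll
L/III-1 un II-1×II-2: LL|Ll
⇒ L over [I-1,I-2,II-1,II-2,II-3,II-4,III-1]: 87 consistent
S/I-1 un ·: SS|Ss
S/I-2 un ·: SS|Ss
S/II-1 un I-1×I-2: SS|Ss
S/II-2 aff ·: ss
S/II-3 un I-1×I-2: SS|Ss
S/II-4 un I-1×I-2: SS|Ss
S/III-1 ? II-1×II-2: Ss|ss
⇒ S over [I-1,I-2,II-1,II-2,II-3,II-4,III-1]: 37 consistent

III-1 ∈ {LL Ss, LL ss, Ll Ss, Ll ss}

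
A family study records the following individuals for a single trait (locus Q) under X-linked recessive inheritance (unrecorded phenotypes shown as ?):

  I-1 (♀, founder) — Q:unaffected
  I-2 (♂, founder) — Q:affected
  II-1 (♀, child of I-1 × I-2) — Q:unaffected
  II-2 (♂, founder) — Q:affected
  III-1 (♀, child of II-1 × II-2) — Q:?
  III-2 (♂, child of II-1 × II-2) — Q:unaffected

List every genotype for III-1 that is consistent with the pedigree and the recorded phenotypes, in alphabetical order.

III-1 ∈ {X^QX^q, X^qX^q}

Q/I-1 un ·: X^QX^Q|X^QX^q
Q/I-2 aff ·: X^qY
Q/II-1 un I-1×I-2: X^QX^q
Q/II-2 aff ·: X^qY
Q/III-1 ? II-1×II-2: X^QX^q|X^qX^q
Q/III-2 un II-1×II-2: X^QY
⇒ Q over [I-1,I-2,II-1,II-2,III-1,III-2]: 4 consistent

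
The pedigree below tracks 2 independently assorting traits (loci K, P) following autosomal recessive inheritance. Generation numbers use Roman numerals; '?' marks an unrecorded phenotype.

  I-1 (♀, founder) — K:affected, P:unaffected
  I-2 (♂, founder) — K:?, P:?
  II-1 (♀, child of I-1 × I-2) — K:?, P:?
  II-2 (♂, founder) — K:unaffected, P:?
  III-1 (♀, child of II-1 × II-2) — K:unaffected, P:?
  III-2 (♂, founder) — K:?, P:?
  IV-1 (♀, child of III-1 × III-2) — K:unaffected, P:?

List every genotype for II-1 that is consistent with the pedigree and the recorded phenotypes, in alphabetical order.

K/I-1 aff ·: kk
K/I-2 ? ·: KK|Kk|kk
K/II-1 ? I-1×I-2: Kk|kk
K/II-2 un ·: KK|Kk
K/III-1 un II-1×II-2: KK|Kk
K/III-2 ? ·: KK|Kk|kk
K/IV-1 un III-1×III-2: KK|Kk
⇒ K over [I-1,I-2,II-1,II-2,III-1,III-2,IV-1]: 56 consistent
P/I-1 un ·: PP|Pp
P/I-2 ? ·: PP|Pp|pp
P/II-1 ? I-1×I-2: PP|Pp|pp
P/II-2 ? ·: PP|Pp|pp
P/III-1 ? II-1×II-2: PP|Pp|pp
P/III-2 ? ·: PP|Pp|pp
P/IV-1 ? III-1×III-2: PP|Pp|pp
⇒ P over [I-1,I-2,II-1,II-2,III-1,III-2,IV-1]: 317 consistent

II-1 ∈ {Kk PP, Kk Pp, Kk pp, kk PP, kk Pp, kk pp}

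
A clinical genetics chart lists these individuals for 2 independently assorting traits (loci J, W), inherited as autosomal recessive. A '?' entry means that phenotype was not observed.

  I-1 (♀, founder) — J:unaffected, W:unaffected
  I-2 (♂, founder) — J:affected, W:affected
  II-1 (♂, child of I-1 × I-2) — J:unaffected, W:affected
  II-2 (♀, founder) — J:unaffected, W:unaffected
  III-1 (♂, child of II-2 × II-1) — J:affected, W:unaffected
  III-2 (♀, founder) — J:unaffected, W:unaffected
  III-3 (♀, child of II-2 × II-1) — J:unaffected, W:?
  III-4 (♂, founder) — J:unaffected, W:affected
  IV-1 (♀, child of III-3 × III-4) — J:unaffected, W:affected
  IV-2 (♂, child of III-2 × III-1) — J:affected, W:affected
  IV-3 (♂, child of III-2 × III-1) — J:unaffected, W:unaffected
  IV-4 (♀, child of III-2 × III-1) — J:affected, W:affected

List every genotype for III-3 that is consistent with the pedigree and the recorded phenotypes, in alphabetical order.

III-3 ∈ {JJ Ww, JJ ww, Jj Ww, Jj ww}

J/I-1 un ·: JJ|Jj
J/I-2 aff ·: jj
J/II-1 un I-1×I-2: Jj
J/II-2 un ·: Jj
J/III-1 aff II-2×II-1: jj
J/III-2 un ·: Jj
J/III-3 un II-2×II-1: JJ|Jj
J/III-4 un ·: JJ|Jj
J/IV-1 un III-3×III-4: JJ|Jj
J/IV-2 aff III-2×III-1: jj
J/IV-3 un III-2×III-1: Jj
J/IV-4 aff III-2×III-1: jj
⇒ J over [I-1,I-2,II-1,II-2,III-1,III-2,III-3,III-4,IV-1,IV-2,IV-3,IV-4]: 14 consistent
W/I-1 un ·: Ww
W/I-2 aff ·: ww
W/II-1 aff I-1×I-2: ww
W/II-2 un ·: WW|Ww
W/III-1 un II-2×II-1: Ww
W/III-2 un ·: Ww
W/III-3 ? II-2×II-1: Ww|ww
W/III-4 aff ·: ww
W/IV-1 aff III-3×III-4: ww
W/IV-2 aff III-2×III-1: ww
W/IV-3 un III-2×III-1: WW|Ww
W/IV-4 aff III-2×III-1: ww
⇒ W over [I-1,I-2,II-1,II-2,III-1,III-2,III-3,III-4,IV-1,IV-2,IV-3,IV-4]: 6 consistent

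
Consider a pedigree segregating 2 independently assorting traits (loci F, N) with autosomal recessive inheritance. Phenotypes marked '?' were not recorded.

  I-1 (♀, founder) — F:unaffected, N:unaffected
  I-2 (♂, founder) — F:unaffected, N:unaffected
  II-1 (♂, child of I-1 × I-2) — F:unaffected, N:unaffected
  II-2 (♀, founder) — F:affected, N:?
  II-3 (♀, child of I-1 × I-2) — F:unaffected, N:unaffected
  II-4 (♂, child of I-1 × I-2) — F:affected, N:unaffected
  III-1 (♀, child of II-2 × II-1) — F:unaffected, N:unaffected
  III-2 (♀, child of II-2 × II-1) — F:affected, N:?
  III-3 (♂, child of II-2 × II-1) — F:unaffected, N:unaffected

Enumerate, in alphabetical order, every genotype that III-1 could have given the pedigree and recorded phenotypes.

F/I-1 un ·: Ff
F/I-2 un ·: Ff
F/II-1 un I-1×I-2: Ff
F/II-2 aff ·: ff
F/II-3 un I-1×I-2: FF|Ff
F/II-4 aff I-1×I-2: ff
F/III-1 un II-2×II-1: Ff
F/III-2 aff II-2×II-1: ff
F/III-3 un II-2×II-1: Ff
⇒ F over [I-1,I-2,II-1,II-2,II-3,II-4,III-1,III-2,III-3]: 2 consistent
N/I-1 un ·: NN|Nn
N/I-2 un ·: NN|Nn
N/II-1 un I-1×I-2: NN|Nn
N/II-2 ? ·: NN|Nn|nn
N/II-3 un I-1×I-2: NN|Nn
N/II-4 un I-1×I-2: NN|Nn
N/III-1 un II-2×II-1: NN|Nn
N/III-2 ? II-2×II-1: NN|Nn|nn
N/III-3 un II-2×II-1: NN|Nn
⇒ N over [I-1,I-2,II-1,II-2,II-3,II-4,III-1,III-2,III-3]: 394 consistent

III-1 ∈ {Ff NN, Ff Nn}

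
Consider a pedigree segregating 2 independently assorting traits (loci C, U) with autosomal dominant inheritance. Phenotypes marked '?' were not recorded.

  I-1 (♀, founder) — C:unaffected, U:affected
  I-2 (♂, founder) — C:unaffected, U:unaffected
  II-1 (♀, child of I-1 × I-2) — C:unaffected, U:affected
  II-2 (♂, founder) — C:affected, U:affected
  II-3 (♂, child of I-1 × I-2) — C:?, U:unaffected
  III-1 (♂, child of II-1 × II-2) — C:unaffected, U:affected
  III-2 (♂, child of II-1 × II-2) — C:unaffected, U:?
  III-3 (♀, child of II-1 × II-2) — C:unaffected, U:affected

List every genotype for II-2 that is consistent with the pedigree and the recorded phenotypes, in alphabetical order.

C/I-1 un ·: cc
C/I-2 un ·: cc
C/II-1 un I-1×I-2: cc
C/II-2 aff ·: Cc
C/II-3 ? I-1×I-2: cc
C/III-1 un II-1×II-2: cc
C/III-2 un II-1×II-2: cc
C/III-3 un II-1×II-2: cc
⇒ C over [I-1,I-2,II-1,II-2,II-3,III-1,III-2,III-3]: 1 consistent
U/I-1 aff ·: Uu
U/I-2 un ·: uu
U/II-1 aff I-1×I-2: Uu
U/II-2 aff ·: Uu|UU
U/II-3 un I-1×I-2: uu
U/III-1 aff II-1×II-2: Uu|UU
U/III-2 ? II-1×II-2: uu|Uu|UU
U/III-3 aff II-1×II-2: Uu|UU
⇒ U over [I-1,I-2,II-1,II-2,II-3,III-1,III-2,III-3]: 20 consistent

II-2 ∈ {Cc UU, Cc Uu}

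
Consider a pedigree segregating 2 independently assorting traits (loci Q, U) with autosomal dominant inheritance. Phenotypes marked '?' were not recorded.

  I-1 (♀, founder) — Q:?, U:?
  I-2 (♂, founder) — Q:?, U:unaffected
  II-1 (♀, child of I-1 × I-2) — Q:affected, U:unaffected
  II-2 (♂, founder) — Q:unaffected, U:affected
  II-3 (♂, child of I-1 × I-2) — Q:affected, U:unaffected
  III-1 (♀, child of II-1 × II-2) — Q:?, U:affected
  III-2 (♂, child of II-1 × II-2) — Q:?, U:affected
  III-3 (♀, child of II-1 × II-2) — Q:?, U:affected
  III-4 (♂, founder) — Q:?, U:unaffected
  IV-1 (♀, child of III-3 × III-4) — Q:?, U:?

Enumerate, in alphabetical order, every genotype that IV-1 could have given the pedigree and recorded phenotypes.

IV-1 ∈ {QQ Uu, QQ uu, Qq Uu, Qq uu, qq Uu, qq uu}

Q/I-1 ? ·: qq|Qq|QQ
Q/I-2 ? ·: qq|Qq|QQ
Q/II-1 aff I-1×I-2: Qq|QQ
Q/II-2 un ·: qq
Q/II-3 aff I-1×I-2: Qq|QQ
Q/III-1 ? II-1×II-2: qq|Qq
Q/III-2 ? II-1×II-2: qq|Qq
Q/III-3 ? II-1×II-2: qq|Qq
Q/III-4 ? ·: qq|Qq|QQ
Q/IV-1 ? III-3×III-4: qq|Qq|QQ
⇒ Q over [I-1,I-2,II-1,II-2,II-3,III-1,III-2,III-3,III-4,IV-1]: 489 consistent
U/I-1 ? ·: uu|Uu
U/I-2 un ·: uu
U/II-1 un I-1×I-2: uu
U/II-2 aff ·: Uu|UU
U/II-3 un I-1×I-2: uu
U/III-1 aff II-1×II-2: Uu
U/III-2 aff II-1×II-2: Uu
U/III-3 aff II-1×II-2: Uu
U/III-4 un ·: uu
U/IV-1 ? III-3×III-4: uu|Uu
⇒ U over [I-1,I-2,II-1,II-2,II-3,III-1,III-2,III-3,III-4,IV-1]: 8 consistent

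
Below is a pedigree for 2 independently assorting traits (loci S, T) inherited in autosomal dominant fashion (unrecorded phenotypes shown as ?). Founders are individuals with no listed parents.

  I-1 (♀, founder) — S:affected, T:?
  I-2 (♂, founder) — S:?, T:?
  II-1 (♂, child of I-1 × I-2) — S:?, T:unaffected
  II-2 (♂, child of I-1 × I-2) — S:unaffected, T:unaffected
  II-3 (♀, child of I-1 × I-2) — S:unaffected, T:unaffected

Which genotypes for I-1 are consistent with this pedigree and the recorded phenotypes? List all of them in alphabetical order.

I-1 ∈ {Ss Tt, Ss tt}

S/I-1 aff ·: Ss
S/I-2 ? ·: ss|Ss
S/II-1 ? I-1×I-2: ss|Ss|SS
S/II-2 un I-1×I-2: ss
S/II-3 un I-1×I-2: ss
⇒ S over [I-1,I-2,II-1,II-2,II-3]: 5 consistent
T/I-1 ? ·: tt|Tt
T/I-2 ? ·: tt|Tt
T/II-1 un I-1×I-2: tt
T/II-2 un I-1×I-2: tt
T/II-3 un I-1×I-2: tt
⇒ T over [I-1,I-2,II-1,II-2,II-3]: 4 consistent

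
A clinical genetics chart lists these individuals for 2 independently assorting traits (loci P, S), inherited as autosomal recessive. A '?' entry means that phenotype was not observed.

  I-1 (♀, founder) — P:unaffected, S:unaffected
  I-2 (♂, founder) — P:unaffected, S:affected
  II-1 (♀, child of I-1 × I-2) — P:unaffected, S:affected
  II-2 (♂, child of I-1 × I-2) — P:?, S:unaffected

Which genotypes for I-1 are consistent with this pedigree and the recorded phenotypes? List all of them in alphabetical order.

I-1 ∈ {PP Ss, Pp Ss}

P/I-1 un ·: PP|Pp
P/I-2 un ·: PP|Pp
P/II-1 un I-1×I-2: PP|Pp
P/II-2 ? I-1×I-2: PP|Pp|pp
⇒ P over [I-1,I-2,II-1,II-2]: 15 consistent
S/I-1 un ·: Ss
S/I-2 aff ·: ss
S/II-1 aff I-1×I-2: ss
S/II-2 un I-1×I-2: Ss
⇒ S over [I-1,I-2,II-1,II-2]: 1 consistent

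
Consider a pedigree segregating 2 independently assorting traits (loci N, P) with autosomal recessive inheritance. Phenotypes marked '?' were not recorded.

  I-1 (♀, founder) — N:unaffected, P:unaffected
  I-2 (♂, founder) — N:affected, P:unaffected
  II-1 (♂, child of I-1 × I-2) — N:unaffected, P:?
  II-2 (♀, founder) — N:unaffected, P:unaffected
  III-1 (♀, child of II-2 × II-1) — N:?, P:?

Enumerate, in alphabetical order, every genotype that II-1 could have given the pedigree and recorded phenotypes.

II-1 ∈ {Nn PP, Nn Pp, Nn pp}

N/I-1 un ·: NN|Nn
N/I-2 aff ·: nn
N/II-1 un I-1×I-2: Nn
N/II-2 un ·: NN|Nn
N/III-1 ? II-2×II-1: NN|Nn|nn
⇒ N over [I-1,I-2,II-1,II-2,III-1]: 10 consistent
P/I-1 un ·: PP|Pp
P/I-2 un ·: PP|Pp
P/II-1 ? I-1×I-2: PP|Pp|pp
P/II-2 un ·: PP|Pp
P/III-1 ? II-2×II-1: PP|Pp|pp
⇒ P over [I-1,I-2,II-1,II-2,III-1]: 30 consistent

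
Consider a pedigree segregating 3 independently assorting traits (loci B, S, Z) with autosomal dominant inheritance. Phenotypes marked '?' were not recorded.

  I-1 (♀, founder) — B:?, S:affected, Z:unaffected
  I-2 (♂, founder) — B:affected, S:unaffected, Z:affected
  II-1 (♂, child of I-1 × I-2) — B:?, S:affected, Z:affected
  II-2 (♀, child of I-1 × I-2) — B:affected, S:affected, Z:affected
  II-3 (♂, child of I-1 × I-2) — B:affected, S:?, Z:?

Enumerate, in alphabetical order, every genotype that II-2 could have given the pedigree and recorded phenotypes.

II-2 ∈ {BB Ss Zz, Bb Ss Zz}

B/I-1 ? ·: bb|Bb|BB
B/I-2 aff ·: Bb|BB
B/II-1 ? I-1×I-2: bb|Bb|BB
B/II-2 aff I-1×I-2: Bb|BB
B/II-3 aff I-1×I-2: Bb|BB
⇒ B over [I-1,I-2,II-1,II-2,II-3]: 32 consistent
S/I-1 aff ·: Ss|SS
S/I-2 un ·: ss
S/II-1 aff I-1×I-2: Ss
S/II-2 aff I-1×I-2: Ss
S/II-3 ? I-1×I-2: ss|Ss
⇒ S over [I-1,I-2,II-1,II-2,II-3]: 3 consistent
Z/I-1 un ·: zz
Z/I-2 aff ·: Zz|ZZ
Z/II-1 aff I-1×I-2: Zz
Z/II-2 aff I-1×I-2: Zz
Z/II-3 ? I-1×I-2: zz|Zz
⇒ Z over [I-1,I-2,II-1,II-2,II-3]: 3 consistent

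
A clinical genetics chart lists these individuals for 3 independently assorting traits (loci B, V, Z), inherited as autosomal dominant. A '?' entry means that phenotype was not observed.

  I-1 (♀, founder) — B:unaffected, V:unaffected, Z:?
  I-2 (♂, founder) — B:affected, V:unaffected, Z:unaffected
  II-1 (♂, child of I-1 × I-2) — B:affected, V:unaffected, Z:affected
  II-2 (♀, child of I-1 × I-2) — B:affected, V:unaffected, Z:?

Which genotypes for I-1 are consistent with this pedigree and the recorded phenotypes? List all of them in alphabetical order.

I-1 ∈ {bb vv ZZ, bb vv Zz}

B/I-1 un ·: bb
B/I-2 aff ·: Bb|BB
B/II-1 aff I-1×I-2: Bb
B/II-2 aff I-1×I-2: Bb
⇒ B over [I-1,I-2,II-1,II-2]: 2 consistent
V/I-1 un ·: vv
V/I-2 un ·: vv
V/II-1 un I-1×I-2: vv
V/II-2 un I-1×I-2: vv
⇒ V over [I-1,I-2,II-1,II-2]: 1 consistent
Z/I-1 ? ·: Zz|ZZ
Z/I-2 un ·: zz
Z/II-1 aff I-1×I-2: Zz
Z/II-2 ? I-1×I-2: zz|Zz
⇒ Z over [I-1,I-2,II-1,II-2]: 3 consistent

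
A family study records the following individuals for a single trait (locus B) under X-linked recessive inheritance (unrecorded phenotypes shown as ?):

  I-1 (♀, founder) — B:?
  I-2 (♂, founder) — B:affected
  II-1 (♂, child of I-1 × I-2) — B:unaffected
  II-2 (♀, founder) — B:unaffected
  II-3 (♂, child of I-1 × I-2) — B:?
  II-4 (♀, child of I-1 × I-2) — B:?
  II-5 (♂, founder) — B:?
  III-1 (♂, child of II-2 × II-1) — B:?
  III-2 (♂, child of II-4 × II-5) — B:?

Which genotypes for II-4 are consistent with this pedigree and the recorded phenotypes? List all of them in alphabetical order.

II-4 ∈ {X^BX^b, X^bX^b}

B/I-1 ? ·: X^BX^B|X^BX^b
B/I-2 aff ·: X^bY
B/II-1 un I-1×I-2: X^BY
B/II-2 un ·: X^BX^B|X^BX^b
B/II-3 ? I-1×I-2: X^BY|X^bY
B/II-4 ? I-1×I-2: X^BX^b|X^bX^b
B/II-5 ? ·: X^BY|X^bY
B/III-1 ? II-2×II-1: X^BY|X^bY
B/III-2 ? II-4×II-5: X^BY|X^bY
⇒ B over [I-1,I-2,II-1,II-2,II-3,II-4,II-5,III-1,III-2]: 48 consistent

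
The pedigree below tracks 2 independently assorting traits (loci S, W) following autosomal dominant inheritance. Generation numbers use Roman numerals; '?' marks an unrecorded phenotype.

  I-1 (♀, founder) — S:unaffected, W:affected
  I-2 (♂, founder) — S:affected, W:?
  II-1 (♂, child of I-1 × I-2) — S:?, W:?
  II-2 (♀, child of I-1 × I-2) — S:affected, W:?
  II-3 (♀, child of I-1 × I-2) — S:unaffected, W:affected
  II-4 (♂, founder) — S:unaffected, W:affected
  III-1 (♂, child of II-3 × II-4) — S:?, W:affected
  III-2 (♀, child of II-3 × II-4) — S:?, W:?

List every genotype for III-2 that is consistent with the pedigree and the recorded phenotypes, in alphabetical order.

III-2 ∈ {ss WW, ss Ww, ss ww}

S/I-1 un ·: ss
S/I-2 aff ·: Ss
S/II-1 ? I-1×I-2: ss|Ss
S/II-2 aff I-1×I-2: Ss
S/II-3 un I-1×I-2: ss
S/II-4 un ·: ss
S/III-1 ? II-3×II-4: ss
S/III-2 ? II-3×II-4: ss
⇒ S over [I-1,I-2,II-1,II-2,II-3,II-4,III-1,III-2]: 2 consistent
W/I-1 aff ·: Ww|WW
W/I-2 ? ·: ww|Ww|WW
W/II-1 ? I-1×I-2: ww|Ww|WW
W/II-2 ? I-1×I-2: ww|Ww|WW
W/II-3 aff I-1×I-2: Ww|WW
W/II-4 aff ·: Ww|WW
W/III-1 aff II-3×II-4: Ww|WW
W/III-2 ? II-3×II-4: ww|Ww|WW
⇒ W over [I-1,I-2,II-1,II-2,II-3,II-4,III-1,III-2]: 310 consistent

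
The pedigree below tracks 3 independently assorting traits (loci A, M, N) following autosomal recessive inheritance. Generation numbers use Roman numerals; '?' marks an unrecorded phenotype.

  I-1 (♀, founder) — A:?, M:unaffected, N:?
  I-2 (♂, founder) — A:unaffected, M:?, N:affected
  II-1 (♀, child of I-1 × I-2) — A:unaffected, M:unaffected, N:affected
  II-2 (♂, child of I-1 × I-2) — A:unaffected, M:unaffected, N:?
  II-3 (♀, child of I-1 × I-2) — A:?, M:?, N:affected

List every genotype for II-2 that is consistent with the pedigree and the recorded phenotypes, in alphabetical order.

II-2 ∈ {AA MM Nn, AA MM nn, AA Mm Nn, AA Mm nn, Aa MM Nn, Aa MM nn, Aa Mm Nn, Aa Mm nn}

A/I-1 ? ·: AA|Aa|aa
A/I-2 un ·: AA|Aa
A/II-1 un I-1×I-2: AA|Aa
A/II-2 un I-1×I-2: AA|Aa
A/II-3 ? I-1×I-2: AA|Aa|aa
⇒ A over [I-1,I-2,II-1,II-2,II-3]: 32 consistent
M/I-1 un ·: MM|Mm
M/I-2 ? ·: MM|Mm|mm
M/II-1 un I-1×I-2: MM|Mm
M/II-2 un I-1×I-2: MM|Mm
M/II-3 ? I-1×I-2: MM|Mm|mm
⇒ M over [I-1,I-2,II-1,II-2,II-3]: 32 consistent
N/I-1 ? ·: Nn|nn
N/I-2 aff ·: nn
N/II-1 aff I-1×I-2: nn
N/II-2 ? I-1×I-2: Nn|nn
N/II-3 aff I-1×I-2: nn
⇒ N over [I-1,I-2,II-1,II-2,II-3]: 3 consistent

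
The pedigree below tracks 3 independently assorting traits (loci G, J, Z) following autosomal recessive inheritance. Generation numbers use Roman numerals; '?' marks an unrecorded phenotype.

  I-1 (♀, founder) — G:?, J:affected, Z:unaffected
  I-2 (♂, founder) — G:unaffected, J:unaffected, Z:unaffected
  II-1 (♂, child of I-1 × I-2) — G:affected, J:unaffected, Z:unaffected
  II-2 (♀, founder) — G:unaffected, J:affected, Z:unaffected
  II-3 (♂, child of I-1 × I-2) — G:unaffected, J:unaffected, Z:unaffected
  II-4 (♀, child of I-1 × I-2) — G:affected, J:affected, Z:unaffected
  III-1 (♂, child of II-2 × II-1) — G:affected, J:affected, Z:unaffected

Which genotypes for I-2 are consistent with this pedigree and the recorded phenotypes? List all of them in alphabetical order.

G/I-1 ? ·: Gg|gg
G/I-2 un ·: Gg
G/II-1 aff I-1×I-2: gg
G/II-2 un ·: Gg
G/II-3 un I-1×I-2: GG|Gg
G/II-4 aff I-1×I-2: gg
G/III-1 aff II-2×II-1: gg
⇒ G over [I-1,I-2,II-1,II-2,II-3,II-4,III-1]: 3 consistent
J/I-1 aff ·: jj
J/I-2 un ·: Jj
J/II-1 un I-1×I-2: Jj
J/II-2 aff ·: jj
J/II-3 un I-1×I-2: Jj
J/II-4 aff I-1×I-2: jj
J/III-1 aff II-2×II-1: jj
⇒ J over [I-1,I-2,II-1,II-2,II-3,II-4,III-1]: 1 consistent
Z/I-1 un ·: ZZ|Zz
Z/I-2 un ·: ZZ|Zz
Z/II-1 un I-1×I-2: ZZ|Zz
Z/II-2 un ·: ZZ|Zz
Z/II-3 un I-1×I-2: ZZ|Zz
Z/II-4 un I-1×I-2: ZZ|Zz
Z/III-1 un II-2×II-1: ZZ|Zz
⇒ Z over [I-1,I-2,II-1,II-2,II-3,II-4,III-1]: 87 consistent

I-2 ∈ {Gg Jj ZZ, Gg Jj Zz}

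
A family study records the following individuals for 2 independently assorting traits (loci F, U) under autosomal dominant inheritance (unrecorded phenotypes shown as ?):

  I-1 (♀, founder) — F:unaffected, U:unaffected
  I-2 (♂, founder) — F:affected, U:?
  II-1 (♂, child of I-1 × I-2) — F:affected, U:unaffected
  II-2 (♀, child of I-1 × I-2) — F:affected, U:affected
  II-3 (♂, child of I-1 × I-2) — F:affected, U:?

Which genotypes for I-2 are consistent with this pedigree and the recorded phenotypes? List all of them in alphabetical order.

F/I-1 un ·: ff
F/I-2 aff ·: Ff|FF
F/II-1 aff I-1×I-2: Ff
F/II-2 aff I-1×I-2: Ff
F/II-3 aff I-1×I-2: Ff
⇒ F over [I-1,I-2,II-1,II-2,II-3]: 2 consistent
U/I-1 un ·: uu
U/I-2 ? ·: Uu
U/II-1 un I-1×I-2: uu
U/II-2 aff I-1×I-2: Uu
U/II-3 ? I-1×I-2: uu|Uu
⇒ U over [I-1,I-2,II-1,II-2,II-3]: 2 consistent

I-2 ∈ {FF Uu, Ff Uu}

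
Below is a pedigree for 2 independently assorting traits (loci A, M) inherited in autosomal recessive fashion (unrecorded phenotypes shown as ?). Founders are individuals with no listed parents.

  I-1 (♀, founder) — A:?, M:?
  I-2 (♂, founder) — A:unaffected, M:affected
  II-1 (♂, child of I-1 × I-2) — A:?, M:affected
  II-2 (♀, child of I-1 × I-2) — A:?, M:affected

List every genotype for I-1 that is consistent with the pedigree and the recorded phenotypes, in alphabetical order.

A/I-1 ? ·: AA|Aa|aa
A/I-2 un ·: AA|Aa
A/II-1 ? I-1×I-2: AA|Aa|aa
A/II-2 ? I-1×I-2: AA|Aa|aa
⇒ A over [I-1,I-2,II-1,II-2]: 23 consistent
M/I-1 ? ·: Mm|mm
M/I-2 aff ·: mm
M/II-1 aff I-1×I-2: mm
M/II-2 aff I-1×I-2: mm
⇒ M over [I-1,I-2,II-1,II-2]: 2 consistent

I-1 ∈ {AA Mm, AA mm, Aa Mm, Aa mm, aa Mm, aa mm}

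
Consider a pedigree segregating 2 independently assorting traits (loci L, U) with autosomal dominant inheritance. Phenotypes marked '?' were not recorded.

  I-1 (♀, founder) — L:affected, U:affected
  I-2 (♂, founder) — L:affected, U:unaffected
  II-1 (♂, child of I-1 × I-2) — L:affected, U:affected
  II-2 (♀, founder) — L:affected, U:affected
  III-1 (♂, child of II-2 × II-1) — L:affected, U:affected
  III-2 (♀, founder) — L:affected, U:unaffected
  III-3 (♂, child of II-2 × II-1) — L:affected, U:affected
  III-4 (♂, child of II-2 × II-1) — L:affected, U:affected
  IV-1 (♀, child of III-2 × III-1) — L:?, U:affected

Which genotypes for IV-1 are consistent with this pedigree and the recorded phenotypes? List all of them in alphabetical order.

L/I-1 aff ·: Ll|LL
L/I-2 aff ·: Ll|LL
L/II-1 aff I-1×I-2: Ll|LL
L/II-2 aff ·: Ll|LL
L/III-1 aff II-2×II-1: Ll|LL
L/III-2 aff ·: Ll|LL
L/III-3 aff II-2×II-1: Ll|LL
L/III-4 aff II-2×II-1: Ll|LL
L/IV-1 ? III-2×III-1: ll|Ll|LL
⇒ L over [I-1,I-2,II-1,II-2,III-1,III-2,III-3,III-4,IV-1]: 332 consistent
U/I-1 aff ·: Uu|UU
U/I-2 un ·: uu
U/II-1 aff I-1×I-2: Uu
U/II-2 aff ·: Uu|UU
U/III-1 aff II-2×II-1: Uu|UU
U/III-2 un ·: uu
U/III-3 aff II-2×II-1: Uu|UU
U/III-4 aff II-2×II-1: Uu|UU
U/IV-1 aff III-2×III-1: Uu
⇒ U over [I-1,I-2,II-1,II-2,III-1,III-2,III-3,III-4,IV-1]: 32 consistent

IV-1 ∈ {LL Uu, Ll Uu, ll Uu}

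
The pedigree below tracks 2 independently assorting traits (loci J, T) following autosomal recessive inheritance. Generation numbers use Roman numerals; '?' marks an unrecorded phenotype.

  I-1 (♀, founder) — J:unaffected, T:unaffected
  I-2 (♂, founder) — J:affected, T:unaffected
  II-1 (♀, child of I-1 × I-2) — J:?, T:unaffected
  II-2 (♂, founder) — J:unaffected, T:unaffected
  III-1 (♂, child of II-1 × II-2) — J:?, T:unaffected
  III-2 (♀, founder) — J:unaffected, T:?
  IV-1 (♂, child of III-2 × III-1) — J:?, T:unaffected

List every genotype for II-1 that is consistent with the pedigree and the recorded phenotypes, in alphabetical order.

II-1 ∈ {Jj TT, Jj Tt, jj TT, jj Tt}

J/I-1 un ·: JJ|Jj
J/I-2 aff ·: jj
J/II-1 ? I-1×I-2: Jj|jj
J/II-2 un ·: JJ|Jj
J/III-1 ? II-1×II-2: JJ|Jj|jj
J/III-2 un ·: JJ|Jj
J/IV-1 ? III-2×III-1: JJ|Jj|jj
⇒ J over [I-1,I-2,II-1,II-2,III-1,III-2,IV-1]: 51 consistent
T/I-1 un ·: TT|Tt
T/I-2 un ·: TT|Tt
T/II-1 un I-1×I-2: TT|Tt
T/II-2 un ·: TT|Tt
T/III-1 un II-1×II-2: TT|Tt
T/III-2 ? ·: TT|Tt|tt
T/IV-1 un III-2×III-1: TT|Tt
⇒ T over [I-1,I-2,II-1,II-2,III-1,III-2,IV-1]: 106 consistent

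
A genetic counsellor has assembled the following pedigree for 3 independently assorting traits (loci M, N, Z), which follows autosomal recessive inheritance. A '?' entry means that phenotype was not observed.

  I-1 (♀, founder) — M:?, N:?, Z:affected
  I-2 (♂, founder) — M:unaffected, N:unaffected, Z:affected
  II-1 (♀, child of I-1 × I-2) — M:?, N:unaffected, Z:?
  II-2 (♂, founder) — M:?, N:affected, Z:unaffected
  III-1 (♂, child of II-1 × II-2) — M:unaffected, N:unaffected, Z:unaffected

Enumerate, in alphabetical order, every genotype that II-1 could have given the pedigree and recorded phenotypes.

M/I-1 ? ·: MM|Mm|mm
M/I-2 un ·: MM|Mm
M/II-1 ? I-1×I-2: MM|Mm|mm
M/II-2 ? ·: MM|Mm|mm
M/III-1 un II-1×II-2: MM|Mm
⇒ M over [I-1,I-2,II-1,II-2,III-1]: 45 consistent
N/I-1 ? ·: NN|Nn|nn
N/I-2 un ·: NN|Nn
N/II-1 un I-1×I-2: NN|Nn
N/II-2 aff ·: nn
N/III-1 un II-1×II-2: Nn
⇒ N over [I-1,I-2,II-1,II-2,III-1]: 9 consistent
Z/I-1 aff ·: zz
Z/I-2 aff ·: zz
Z/II-1 ? I-1×I-2: zz
Z/II-2 un ·: ZZ|Zz
Z/III-1 un II-1×II-2: Zz
⇒ Z over [I-1,I-2,II-1,II-2,III-1]: 2 consistent

II-1 ∈ {MM NN zz, MM Nn zz, Mm NN zz, Mm Nn zz, mm NN zz, mm Nn zz}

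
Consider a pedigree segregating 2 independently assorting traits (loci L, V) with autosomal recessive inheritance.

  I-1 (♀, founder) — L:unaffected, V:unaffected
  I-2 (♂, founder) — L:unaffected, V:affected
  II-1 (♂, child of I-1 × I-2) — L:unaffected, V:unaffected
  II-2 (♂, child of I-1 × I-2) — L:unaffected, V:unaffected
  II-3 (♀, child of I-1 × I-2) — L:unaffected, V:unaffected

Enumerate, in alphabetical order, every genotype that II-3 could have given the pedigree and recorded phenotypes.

II-3 ∈ {LL Vv, Ll Vv}

L/I-1 un ·: LL|Ll
L/I-2 un ·: LL|Ll
L/II-1 un I-1×I-2: LL|Ll
L/II-2 un I-1×I-2: LL|Ll
L/II-3 un I-1×I-2: LL|Ll
⇒ L over [I-1,I-2,II-1,II-2,II-3]: 25 consistent
V/I-1 un ·: VV|Vv
V/I-2 aff ·: vv
V/II-1 un I-1×I-2: Vv
V/II-2 un I-1×I-2: Vv
V/II-3 un I-1×I-2: Vv
⇒ V over [I-1,I-2,II-1,II-2,II-3]: 2 consistent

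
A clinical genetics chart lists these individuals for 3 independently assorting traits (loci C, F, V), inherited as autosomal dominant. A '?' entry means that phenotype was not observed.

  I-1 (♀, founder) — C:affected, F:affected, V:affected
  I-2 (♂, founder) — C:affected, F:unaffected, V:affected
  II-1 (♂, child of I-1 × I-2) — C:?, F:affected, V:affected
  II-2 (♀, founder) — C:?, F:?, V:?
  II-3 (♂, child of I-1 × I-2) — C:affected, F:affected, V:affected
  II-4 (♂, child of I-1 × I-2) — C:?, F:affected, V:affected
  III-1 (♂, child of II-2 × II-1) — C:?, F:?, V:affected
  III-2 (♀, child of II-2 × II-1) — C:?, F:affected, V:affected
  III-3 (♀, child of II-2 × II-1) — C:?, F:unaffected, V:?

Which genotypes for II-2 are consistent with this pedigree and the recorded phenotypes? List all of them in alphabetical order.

C/I-1 aff ·: Cc|CC
C/I-2 aff ·: Cc|CC
C/II-1 ? I-1×I-2: cc|Cc|CC
C/II-2 ? ·: cc|Cc|CC
C/II-3 aff I-1×I-2: Cc|CC
C/II-4 ? I-1×I-2: cc|Cc|CC
C/III-1 ? II-2×II-1: cc|Cc|CC
C/III-2 ? II-2×II-1: cc|Cc|CC
C/III-3 ? II-2×II-1: cc|Cc|CC
⇒ C over [I-1,I-2,II-1,II-2,II-3,II-4,III-1,III-2,III-3]: 812 consistent
F/I-1 aff ·: Ff|FF
F/I-2 un ·: ff
F/II-1 aff I-1×I-2: Ff
F/II-2 ? ·: ff|Ff
F/II-3 aff I-1×I-2: Ff
F/II-4 aff I-1×I-2: Ff
F/III-1 ? II-2×II-1: ff|Ff|FF
F/III-2 aff II-2×II-1: Ff|FF
F/III-3 un II-2×II-1: ff
⇒ F over [I-1,I-2,II-1,II-2,II-3,II-4,III-1,III-2,III-3]: 16 consistent
V/I-1 aff ·: Vv|VV
V/I-2 aff ·: Vv|VV
V/II-1 aff I-1×I-2: Vv|VV
V/II-2 ? ·: vv|Vv|VV
V/II-3 aff I-1×I-2: Vv|VV
V/II-4 aff I-1×I-2: Vv|VV
V/III-1 aff II-2×II-1: Vv|VV
V/III-2 aff II-2×II-1: Vv|VV
V/III-3 ? II-2×II-1: vv|Vv|VV
⇒ V over [I-1,I-2,II-1,II-2,II-3,II-4,III-1,III-2,III-3]: 394 consistent

II-2 ∈ {CC Ff VV, CC Ff Vv, CC Ff vv, CC ff VV, CC ff Vv, CC ff vv, Cc Ff VV, Cc Ff Vv, Cc Ff vv, Cc ff VV, Cc ff Vv, Cc ff vv, cc Ff VV, cc Ff Vv, cc Ff vv, cc ff VV, cc ff Vv, cc ff vv}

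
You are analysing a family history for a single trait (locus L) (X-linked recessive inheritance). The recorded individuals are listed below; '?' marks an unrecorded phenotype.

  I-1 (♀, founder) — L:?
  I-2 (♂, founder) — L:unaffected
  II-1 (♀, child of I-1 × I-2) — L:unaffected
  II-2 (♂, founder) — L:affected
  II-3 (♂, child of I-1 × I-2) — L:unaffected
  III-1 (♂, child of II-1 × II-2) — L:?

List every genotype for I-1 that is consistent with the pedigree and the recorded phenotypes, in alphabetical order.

L/I-1 ? ·: X^LX^L|X^LX^l
L/I-2 un ·: X^LY
L/II-1 un I-1×I-2: X^LX^L|X^LX^l
L/II-2 aff ·: X^lY
L/II-3 un I-1×I-2: X^LY
L/III-1 ? II-1×II-2: X^LY|X^lY
⇒ L over [I-1,I-2,II-1,II-2,II-3,III-1]: 4 consistent

I-1 ∈ {X^LX^L, X^LX^l}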